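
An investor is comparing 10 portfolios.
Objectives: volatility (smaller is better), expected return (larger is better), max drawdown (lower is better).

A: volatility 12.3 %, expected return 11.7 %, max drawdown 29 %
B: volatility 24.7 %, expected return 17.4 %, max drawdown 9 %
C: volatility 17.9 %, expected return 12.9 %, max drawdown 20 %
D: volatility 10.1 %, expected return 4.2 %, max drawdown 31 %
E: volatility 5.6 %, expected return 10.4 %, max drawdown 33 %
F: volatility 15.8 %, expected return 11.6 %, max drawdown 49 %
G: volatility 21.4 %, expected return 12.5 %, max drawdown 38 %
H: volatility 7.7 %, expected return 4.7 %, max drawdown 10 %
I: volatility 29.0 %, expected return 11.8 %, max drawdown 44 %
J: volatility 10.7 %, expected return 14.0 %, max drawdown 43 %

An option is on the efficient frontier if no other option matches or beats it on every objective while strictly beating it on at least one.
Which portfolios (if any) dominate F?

A, J

A: volatility 12.3≤15.8, expected return 11.7≥11.6, max drawdown 29≤49 — dominates F.
J: volatility 10.7≤15.8, expected return 14.0≥11.6, max drawdown 43≤49 — dominates F.
Others (B, C, D, E, G, H, I) are each worse than F on at least one objective.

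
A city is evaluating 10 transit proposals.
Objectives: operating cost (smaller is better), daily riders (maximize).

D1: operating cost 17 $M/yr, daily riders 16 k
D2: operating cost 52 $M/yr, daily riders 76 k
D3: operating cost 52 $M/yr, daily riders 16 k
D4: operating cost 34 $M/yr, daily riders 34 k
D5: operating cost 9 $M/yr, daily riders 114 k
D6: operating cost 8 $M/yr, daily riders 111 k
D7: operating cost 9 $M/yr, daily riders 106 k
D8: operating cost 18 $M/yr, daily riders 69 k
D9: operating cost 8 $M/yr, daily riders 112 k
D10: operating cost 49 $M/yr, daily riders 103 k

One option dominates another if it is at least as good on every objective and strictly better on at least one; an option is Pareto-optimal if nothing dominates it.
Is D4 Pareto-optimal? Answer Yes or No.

D5 vs D4: operating cost 9≤34, daily riders 114≥34 — D5 is at least as good on every objective and strictly better on at least one, so D5 dominates D4.

No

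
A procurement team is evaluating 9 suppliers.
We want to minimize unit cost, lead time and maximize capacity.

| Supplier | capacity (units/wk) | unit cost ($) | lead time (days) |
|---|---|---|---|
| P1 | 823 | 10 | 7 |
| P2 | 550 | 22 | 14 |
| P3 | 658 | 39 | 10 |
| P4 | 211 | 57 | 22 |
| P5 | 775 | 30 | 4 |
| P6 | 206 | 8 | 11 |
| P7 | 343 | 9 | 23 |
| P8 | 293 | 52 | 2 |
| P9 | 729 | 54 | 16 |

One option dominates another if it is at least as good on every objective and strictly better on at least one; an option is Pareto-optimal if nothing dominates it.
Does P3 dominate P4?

Yes

P3 vs P4: capacity 658≥211, unit cost 39≤57, lead time 10≤22 — P3 is at least as good on every objective with at least one strict improvement.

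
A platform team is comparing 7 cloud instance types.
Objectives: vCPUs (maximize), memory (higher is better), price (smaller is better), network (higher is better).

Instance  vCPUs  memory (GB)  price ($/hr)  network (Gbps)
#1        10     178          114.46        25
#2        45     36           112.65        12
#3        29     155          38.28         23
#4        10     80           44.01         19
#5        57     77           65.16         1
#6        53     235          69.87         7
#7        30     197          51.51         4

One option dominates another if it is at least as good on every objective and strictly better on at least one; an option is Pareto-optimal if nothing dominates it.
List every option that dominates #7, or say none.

#1: worse on vCPUs (10 vs 30).
#2: worse on memory (36 vs 197).
#3: worse on vCPUs (29 vs 30).
#4: worse on vCPUs (10 vs 30).
#5: worse on memory (77 vs 197).
#6: worse on price (69.87 vs 51.51).
No option dominates #7.

none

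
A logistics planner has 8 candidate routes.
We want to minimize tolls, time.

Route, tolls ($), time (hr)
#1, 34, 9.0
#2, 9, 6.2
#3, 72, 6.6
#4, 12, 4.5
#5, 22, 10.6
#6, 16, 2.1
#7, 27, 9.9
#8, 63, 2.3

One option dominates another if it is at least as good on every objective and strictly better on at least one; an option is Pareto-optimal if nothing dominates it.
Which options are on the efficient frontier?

#1: dominated by #2 (tolls 9≤34, time 6.2≤9.0).
#2: not dominated (best tolls).
#3: dominated by #2 (tolls 9≤72, time 6.2≤6.6).
#4: not dominated.
#5: dominated by #2 (tolls 9≤22, time 6.2≤10.6).
#6: not dominated (best time).
#7: dominated by #2 (tolls 9≤27, time 6.2≤9.9).
#8: dominated by #6 (tolls 16≤63, time 2.1≤2.3).

#2, #4, #6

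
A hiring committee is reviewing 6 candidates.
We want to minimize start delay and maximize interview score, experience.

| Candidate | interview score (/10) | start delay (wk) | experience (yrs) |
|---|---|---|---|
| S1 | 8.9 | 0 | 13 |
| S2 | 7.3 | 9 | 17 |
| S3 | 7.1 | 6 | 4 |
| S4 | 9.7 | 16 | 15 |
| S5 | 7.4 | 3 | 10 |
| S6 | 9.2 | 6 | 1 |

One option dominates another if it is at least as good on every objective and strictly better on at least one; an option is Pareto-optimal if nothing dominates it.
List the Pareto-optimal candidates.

S1, S2, S4, S6

S1: not dominated (best start delay).
S2: not dominated (best experience).
S3: dominated by S1 (interview score 8.9≥7.1, start delay 0≤6, experience 13≥4).
S4: not dominated (best interview score).
S5: dominated by S1 (interview score 8.9≥7.4, start delay 0≤3, experience 13≥10).
S6: not dominated.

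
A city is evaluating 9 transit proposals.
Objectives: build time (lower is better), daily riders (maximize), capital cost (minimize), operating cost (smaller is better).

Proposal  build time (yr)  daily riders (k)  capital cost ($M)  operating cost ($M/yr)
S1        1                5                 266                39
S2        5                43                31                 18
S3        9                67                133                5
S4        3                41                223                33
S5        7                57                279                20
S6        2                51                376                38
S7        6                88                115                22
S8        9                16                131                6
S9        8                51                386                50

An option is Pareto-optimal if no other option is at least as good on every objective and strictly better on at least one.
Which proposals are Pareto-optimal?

S1: not dominated (best build time).
S2: not dominated (best capital cost).
S3: not dominated (best operating cost).
S4: not dominated.
S5: not dominated.
S6: not dominated.
S7: not dominated (best daily riders).
S8: not dominated.
S9: dominated by S5 (build time 7≤8, daily riders 57≥51, capital cost 279≤386, operating cost 20≤50).

S1, S2, S3, S4, S5, S6, S7, S8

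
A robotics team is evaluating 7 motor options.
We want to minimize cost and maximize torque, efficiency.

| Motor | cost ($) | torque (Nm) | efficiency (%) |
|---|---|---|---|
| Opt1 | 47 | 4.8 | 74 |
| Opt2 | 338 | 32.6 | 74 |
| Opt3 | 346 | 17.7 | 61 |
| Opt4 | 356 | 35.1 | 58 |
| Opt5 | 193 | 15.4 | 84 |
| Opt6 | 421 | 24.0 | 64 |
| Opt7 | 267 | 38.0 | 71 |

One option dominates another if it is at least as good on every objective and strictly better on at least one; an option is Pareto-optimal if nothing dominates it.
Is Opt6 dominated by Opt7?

Opt7 vs Opt6: cost 267≤421, torque 38.0≥24.0, efficiency 71≥64 — Opt7 is at least as good on every objective with at least one strict improvement.

Yes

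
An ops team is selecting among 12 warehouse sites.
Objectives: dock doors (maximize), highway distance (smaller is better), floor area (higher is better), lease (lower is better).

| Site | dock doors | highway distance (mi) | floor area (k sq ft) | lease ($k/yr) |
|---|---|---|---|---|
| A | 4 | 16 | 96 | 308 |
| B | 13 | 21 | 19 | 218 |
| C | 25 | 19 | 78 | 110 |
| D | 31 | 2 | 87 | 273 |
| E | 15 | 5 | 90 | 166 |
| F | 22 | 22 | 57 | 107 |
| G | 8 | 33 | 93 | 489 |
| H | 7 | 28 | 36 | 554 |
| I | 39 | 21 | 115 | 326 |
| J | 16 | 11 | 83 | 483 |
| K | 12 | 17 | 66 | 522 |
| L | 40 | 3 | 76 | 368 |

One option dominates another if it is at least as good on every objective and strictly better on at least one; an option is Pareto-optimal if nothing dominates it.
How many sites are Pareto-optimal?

7

A: not dominated.
B: dominated by C (dock doors 25≥13, highway distance 19≤21, floor area 78≥19, lease 110≤218).
C: not dominated.
D: not dominated (best highway distance).
E: not dominated.
F: not dominated (best lease).
G: dominated by I (dock doors 39≥8, highway distance 21≤33, floor area 115≥93, lease 326≤489).
H: dominated by C (dock doors 25≥7, highway distance 19≤28, floor area 78≥36, lease 110≤554).
I: not dominated (best floor area).
J: dominated by D (dock doors 31≥16, highway distance 2≤11, floor area 87≥83, lease 273≤483).
K: dominated by D (dock doors 31≥12, highway distance 2≤17, floor area 87≥66, lease 273≤522).
L: not dominated (best dock doors).
Pareto-optimal: A, C, D, E, F, I, L → 7.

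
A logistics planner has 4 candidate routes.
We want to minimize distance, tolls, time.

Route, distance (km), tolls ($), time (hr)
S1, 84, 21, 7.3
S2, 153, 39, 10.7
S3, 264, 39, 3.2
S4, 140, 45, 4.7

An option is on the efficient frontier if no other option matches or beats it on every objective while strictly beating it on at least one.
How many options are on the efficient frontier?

3

S1: not dominated (best distance).
S2: dominated by S1 (distance 84≤153, tolls 21≤39, time 7.3≤10.7).
S3: not dominated (best time).
S4: not dominated.
Pareto-optimal: S1, S3, S4 → 3.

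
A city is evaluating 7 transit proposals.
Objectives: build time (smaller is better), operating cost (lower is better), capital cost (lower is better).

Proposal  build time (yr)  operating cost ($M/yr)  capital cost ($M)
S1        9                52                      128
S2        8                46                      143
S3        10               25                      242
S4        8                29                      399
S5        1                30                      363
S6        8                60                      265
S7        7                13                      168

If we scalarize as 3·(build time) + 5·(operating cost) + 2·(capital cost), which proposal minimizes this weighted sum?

S1: 3·9 + 5·52 + 2·128 = 543
S2: 3·8 + 5·46 + 2·143 = 540
S3: 3·10 + 5·25 + 2·242 = 639
S4: 3·8 + 5·29 + 2·399 = 967
S5: 3·1 + 5·30 + 2·363 = 879
S6: 3·8 + 5·60 + 2·265 = 854
S7: 3·7 + 5·13 + 2·168 = 422
Lowest: S7 at 422.

S7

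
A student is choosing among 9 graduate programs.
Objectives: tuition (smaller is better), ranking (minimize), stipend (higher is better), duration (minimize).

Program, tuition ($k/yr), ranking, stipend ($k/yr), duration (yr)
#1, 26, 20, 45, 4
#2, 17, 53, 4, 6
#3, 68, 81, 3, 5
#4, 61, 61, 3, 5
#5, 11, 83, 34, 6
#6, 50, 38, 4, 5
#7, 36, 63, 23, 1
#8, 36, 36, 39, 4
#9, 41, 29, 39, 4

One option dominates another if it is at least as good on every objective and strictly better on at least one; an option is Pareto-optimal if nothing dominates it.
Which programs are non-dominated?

#1, #2, #5, #7

#1: not dominated (best ranking).
#2: not dominated.
#3: dominated by #1 (tuition 26≤68, ranking 20≤81, stipend 45≥3, duration 4≤5).
#4: dominated by #1 (tuition 26≤61, ranking 20≤61, stipend 45≥3, duration 4≤5).
#5: not dominated (best tuition).
#6: dominated by #1 (tuition 26≤50, ranking 20≤38, stipend 45≥4, duration 4≤5).
#7: not dominated (best duration).
#8: dominated by #1 (tuition 26≤36, ranking 20≤36, stipend 45≥39, duration 4≤4).
#9: dominated by #1 (tuition 26≤41, ranking 20≤29, stipend 45≥39, duration 4≤4).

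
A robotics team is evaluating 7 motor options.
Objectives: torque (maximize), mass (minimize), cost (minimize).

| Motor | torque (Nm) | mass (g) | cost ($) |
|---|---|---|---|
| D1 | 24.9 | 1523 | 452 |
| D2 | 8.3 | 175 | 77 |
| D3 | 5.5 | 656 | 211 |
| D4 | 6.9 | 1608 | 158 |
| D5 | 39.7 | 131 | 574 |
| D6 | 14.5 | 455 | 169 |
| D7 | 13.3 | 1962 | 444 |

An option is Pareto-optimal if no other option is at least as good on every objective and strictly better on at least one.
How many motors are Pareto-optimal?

4

D1: not dominated.
D2: not dominated (best cost).
D3: dominated by D2 (torque 8.3≥5.5, mass 175≤656, cost 77≤211).
D4: dominated by D2 (torque 8.3≥6.9, mass 175≤1608, cost 77≤158).
D5: not dominated (best torque).
D6: not dominated.
D7: dominated by D6 (torque 14.5≥13.3, mass 455≤1962, cost 169≤444).
Pareto-optimal: D1, D2, D5, D6 → 4.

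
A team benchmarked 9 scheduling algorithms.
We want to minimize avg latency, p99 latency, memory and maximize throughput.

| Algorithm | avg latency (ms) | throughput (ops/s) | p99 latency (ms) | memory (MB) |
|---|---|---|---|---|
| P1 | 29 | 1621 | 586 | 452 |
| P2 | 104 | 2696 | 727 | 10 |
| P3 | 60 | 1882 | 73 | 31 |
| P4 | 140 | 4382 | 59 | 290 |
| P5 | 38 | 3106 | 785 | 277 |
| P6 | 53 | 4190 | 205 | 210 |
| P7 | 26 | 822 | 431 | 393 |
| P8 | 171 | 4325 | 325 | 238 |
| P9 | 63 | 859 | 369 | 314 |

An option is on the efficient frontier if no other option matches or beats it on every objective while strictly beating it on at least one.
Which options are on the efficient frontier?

P1, P2, P3, P4, P5, P6, P7, P8

P1: not dominated.
P2: not dominated (best memory).
P3: not dominated.
P4: not dominated (best throughput).
P5: not dominated.
P6: not dominated.
P7: not dominated (best avg latency).
P8: not dominated.
P9: dominated by P3 (avg latency 60≤63, throughput 1882≥859, p99 latency 73≤369, memory 31≤314).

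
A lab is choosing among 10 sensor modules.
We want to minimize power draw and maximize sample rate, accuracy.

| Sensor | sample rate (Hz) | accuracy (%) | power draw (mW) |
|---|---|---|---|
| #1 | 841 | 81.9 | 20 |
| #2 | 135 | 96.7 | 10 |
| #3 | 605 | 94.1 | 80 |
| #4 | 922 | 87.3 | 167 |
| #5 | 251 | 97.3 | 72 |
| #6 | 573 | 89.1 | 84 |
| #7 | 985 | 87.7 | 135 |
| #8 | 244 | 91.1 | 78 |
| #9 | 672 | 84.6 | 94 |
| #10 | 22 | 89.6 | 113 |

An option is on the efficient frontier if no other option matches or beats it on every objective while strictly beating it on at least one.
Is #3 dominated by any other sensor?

No

#1: worse on accuracy (81.9 vs 94.1).
#2: worse on sample rate (135 vs 605).
#4: worse on accuracy (87.3 vs 94.1).
#5: worse on sample rate (251 vs 605).
#6: worse on sample rate (573 vs 605).
#7: worse on accuracy (87.7 vs 94.1).
#8: worse on sample rate (244 vs 605).
#9: worse on accuracy (84.6 vs 94.1).
#10: worse on sample rate (22 vs 605).
No option is at least as good as #3 on every objective and strictly better on one.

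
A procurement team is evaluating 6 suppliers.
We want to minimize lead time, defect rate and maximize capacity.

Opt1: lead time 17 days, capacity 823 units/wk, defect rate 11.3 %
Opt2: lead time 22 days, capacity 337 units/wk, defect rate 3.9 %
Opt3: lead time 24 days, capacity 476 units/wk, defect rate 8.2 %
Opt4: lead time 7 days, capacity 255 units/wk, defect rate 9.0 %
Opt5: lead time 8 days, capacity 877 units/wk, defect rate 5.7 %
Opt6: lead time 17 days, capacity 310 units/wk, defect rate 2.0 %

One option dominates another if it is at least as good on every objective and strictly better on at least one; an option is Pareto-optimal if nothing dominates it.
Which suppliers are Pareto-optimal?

Opt1: dominated by Opt5 (lead time 8≤17, capacity 877≥823, defect rate 5.7≤11.3).
Opt2: not dominated.
Opt3: dominated by Opt5 (lead time 8≤24, capacity 877≥476, defect rate 5.7≤8.2).
Opt4: not dominated (best lead time).
Opt5: not dominated (best capacity).
Opt6: not dominated (best defect rate).

Opt2, Opt4, Opt5, Opt6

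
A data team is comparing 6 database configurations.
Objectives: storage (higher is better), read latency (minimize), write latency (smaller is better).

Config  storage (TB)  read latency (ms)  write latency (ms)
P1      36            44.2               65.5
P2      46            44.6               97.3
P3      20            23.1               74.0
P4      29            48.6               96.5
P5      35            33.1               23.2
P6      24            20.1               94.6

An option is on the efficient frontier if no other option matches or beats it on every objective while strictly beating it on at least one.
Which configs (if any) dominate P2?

P1: worse on storage (36 vs 46).
P3: worse on storage (20 vs 46).
P4: worse on storage (29 vs 46).
P5: worse on storage (35 vs 46).
P6: worse on storage (24 vs 46).
No option dominates P2.

none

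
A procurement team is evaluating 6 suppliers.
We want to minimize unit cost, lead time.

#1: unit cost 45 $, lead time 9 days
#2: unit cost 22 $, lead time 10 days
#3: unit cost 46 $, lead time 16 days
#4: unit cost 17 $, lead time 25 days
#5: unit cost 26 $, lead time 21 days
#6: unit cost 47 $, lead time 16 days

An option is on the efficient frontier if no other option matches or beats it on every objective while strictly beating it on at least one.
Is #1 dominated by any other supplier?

No

#2: worse on lead time (10 vs 9).
#3: worse on unit cost (46 vs 45).
#4: worse on lead time (25 vs 9).
#5: worse on lead time (21 vs 9).
#6: worse on unit cost (47 vs 45).
No option is at least as good as #1 on every objective and strictly better on one.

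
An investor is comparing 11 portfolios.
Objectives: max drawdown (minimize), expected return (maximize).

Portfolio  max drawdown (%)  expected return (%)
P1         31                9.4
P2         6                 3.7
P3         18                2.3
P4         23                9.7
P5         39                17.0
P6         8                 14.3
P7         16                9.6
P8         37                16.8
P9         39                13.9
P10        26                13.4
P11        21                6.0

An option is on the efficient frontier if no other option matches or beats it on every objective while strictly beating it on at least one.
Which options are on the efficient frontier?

P2, P5, P6, P8

P1: dominated by P4 (max drawdown 23≤31, expected return 9.7≥9.4).
P2: not dominated (best max drawdown).
P3: dominated by P2 (max drawdown 6≤18, expected return 3.7≥2.3).
P4: dominated by P6 (max drawdown 8≤23, expected return 14.3≥9.7).
P5: not dominated (best expected return).
P6: not dominated.
P7: dominated by P6 (max drawdown 8≤16, expected return 14.3≥9.6).
P8: not dominated.
P9: dominated by P5 (max drawdown 39≤39, expected return 17.0≥13.9).
P10: dominated by P6 (max drawdown 8≤26, expected return 14.3≥13.4).
P11: dominated by P6 (max drawdown 8≤21, expected return 14.3≥6.0).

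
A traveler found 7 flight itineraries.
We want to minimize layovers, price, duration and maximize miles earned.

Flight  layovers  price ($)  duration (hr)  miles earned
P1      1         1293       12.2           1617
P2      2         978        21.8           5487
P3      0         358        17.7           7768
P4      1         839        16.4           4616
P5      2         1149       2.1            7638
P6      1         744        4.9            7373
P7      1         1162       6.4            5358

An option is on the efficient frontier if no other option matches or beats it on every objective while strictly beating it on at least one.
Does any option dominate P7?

P6 vs P7: layovers 1≤1, price 744≤1162, duration 4.9≤6.4, miles earned 7373≥5358 — P6 is at least as good on every objective and strictly better on at least one, so P6 dominates P7.

Yes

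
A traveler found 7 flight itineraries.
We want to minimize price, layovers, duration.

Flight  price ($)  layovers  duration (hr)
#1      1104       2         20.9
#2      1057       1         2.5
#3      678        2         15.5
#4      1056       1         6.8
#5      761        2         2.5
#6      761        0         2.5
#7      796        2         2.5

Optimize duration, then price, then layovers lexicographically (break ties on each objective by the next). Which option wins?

First minimize duration: best is 2.5, kept {#2, #5, #6, #7}.
Then minimize price: best is 761, kept {#5, #6}.
Then minimize layovers: best is 0, kept {#6}.

#6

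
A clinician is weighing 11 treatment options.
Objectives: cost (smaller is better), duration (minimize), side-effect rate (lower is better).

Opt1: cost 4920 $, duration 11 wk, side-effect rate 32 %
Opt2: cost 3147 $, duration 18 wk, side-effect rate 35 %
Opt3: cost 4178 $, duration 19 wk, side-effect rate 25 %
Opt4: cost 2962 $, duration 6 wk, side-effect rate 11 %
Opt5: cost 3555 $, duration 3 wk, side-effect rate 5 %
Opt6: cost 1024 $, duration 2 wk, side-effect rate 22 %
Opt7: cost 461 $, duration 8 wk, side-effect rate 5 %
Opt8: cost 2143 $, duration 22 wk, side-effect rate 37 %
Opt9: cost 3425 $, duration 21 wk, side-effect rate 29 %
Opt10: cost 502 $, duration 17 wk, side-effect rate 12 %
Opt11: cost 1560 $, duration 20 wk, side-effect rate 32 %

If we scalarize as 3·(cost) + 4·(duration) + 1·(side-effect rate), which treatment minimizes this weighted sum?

Opt1: 3·4920 + 4·11 + 1·32 = 14836
Opt2: 3·3147 + 4·18 + 1·35 = 9548
Opt3: 3·4178 + 4·19 + 1·25 = 12635
Opt4: 3·2962 + 4·6 + 1·11 = 8921
Opt5: 3·3555 + 4·3 + 1·5 = 10682
Opt6: 3·1024 + 4·2 + 1·22 = 3102
Opt7: 3·461 + 4·8 + 1·5 = 1420
Opt8: 3·2143 + 4·22 + 1·37 = 6554
Opt9: 3·3425 + 4·21 + 1·29 = 10388
Opt10: 3·502 + 4·17 + 1·12 = 1586
Opt11: 3·1560 + 4·20 + 1·32 = 4792
Lowest: Opt7 at 1420.

Opt7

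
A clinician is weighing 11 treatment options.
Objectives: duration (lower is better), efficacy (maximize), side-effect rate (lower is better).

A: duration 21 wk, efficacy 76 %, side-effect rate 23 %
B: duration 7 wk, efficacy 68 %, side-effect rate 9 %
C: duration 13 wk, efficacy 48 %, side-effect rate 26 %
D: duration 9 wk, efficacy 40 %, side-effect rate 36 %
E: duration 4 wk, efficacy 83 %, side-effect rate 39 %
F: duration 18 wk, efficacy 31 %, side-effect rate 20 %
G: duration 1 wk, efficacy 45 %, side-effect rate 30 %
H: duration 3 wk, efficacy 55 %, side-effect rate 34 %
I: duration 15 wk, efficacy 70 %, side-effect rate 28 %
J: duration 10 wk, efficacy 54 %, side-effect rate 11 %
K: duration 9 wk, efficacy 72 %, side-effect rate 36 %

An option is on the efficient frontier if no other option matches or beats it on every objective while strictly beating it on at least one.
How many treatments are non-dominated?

A: not dominated.
B: not dominated (best side-effect rate).
C: dominated by B (duration 7≤13, efficacy 68≥48, side-effect rate 9≤26).
D: dominated by B (duration 7≤9, efficacy 68≥40, side-effect rate 9≤36).
E: not dominated (best efficacy).
F: dominated by B (duration 7≤18, efficacy 68≥31, side-effect rate 9≤20).
G: not dominated (best duration).
H: not dominated.
I: not dominated.
J: dominated by B (duration 7≤10, efficacy 68≥54, side-effect rate 9≤11).
K: not dominated.
Pareto-optimal: A, B, E, G, H, I, K → 7.

7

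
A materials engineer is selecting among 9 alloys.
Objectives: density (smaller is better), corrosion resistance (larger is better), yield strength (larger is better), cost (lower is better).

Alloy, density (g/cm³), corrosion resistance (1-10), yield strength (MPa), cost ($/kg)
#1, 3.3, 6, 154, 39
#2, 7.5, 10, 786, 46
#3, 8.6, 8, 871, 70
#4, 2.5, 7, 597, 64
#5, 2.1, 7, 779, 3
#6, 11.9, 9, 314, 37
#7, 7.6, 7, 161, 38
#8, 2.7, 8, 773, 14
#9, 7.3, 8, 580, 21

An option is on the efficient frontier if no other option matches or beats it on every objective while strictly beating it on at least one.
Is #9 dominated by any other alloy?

Yes

#8 vs #9: density 2.7≤7.3, corrosion resistance 8≥8, yield strength 773≥580, cost 14≤21 — #8 is at least as good on every objective and strictly better on at least one, so #8 dominates #9.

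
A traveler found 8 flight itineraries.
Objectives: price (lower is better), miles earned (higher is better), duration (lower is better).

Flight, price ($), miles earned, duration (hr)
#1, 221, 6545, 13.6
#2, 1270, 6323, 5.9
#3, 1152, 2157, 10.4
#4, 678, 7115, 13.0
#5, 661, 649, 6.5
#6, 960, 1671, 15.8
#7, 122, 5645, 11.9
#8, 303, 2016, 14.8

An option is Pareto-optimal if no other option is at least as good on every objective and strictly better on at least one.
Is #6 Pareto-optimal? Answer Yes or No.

#1 vs #6: price 221≤960, miles earned 6545≥1671, duration 13.6≤15.8 — #1 is at least as good on every objective and strictly better on at least one, so #1 dominates #6.

No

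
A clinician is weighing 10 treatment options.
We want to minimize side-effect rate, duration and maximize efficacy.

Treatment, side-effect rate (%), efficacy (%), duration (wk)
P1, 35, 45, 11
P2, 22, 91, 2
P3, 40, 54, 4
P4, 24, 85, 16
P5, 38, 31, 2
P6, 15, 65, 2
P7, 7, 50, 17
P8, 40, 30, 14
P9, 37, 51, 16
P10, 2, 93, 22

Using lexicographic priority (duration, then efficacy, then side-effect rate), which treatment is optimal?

First minimize duration: best is 2, kept {P2, P5, P6}.
Then maximize efficacy: best is 91, kept {P2}.

P2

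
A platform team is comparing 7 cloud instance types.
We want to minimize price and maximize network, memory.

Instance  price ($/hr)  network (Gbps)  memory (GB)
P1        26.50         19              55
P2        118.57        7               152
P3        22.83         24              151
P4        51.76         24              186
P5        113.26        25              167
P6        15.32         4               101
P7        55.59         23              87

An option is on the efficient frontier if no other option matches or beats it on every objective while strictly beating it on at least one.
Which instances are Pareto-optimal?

P1: dominated by P3 (price 22.83≤26.50, network 24≥19, memory 151≥55).
P2: dominated by P4 (price 51.76≤118.57, network 24≥7, memory 186≥152).
P3: not dominated.
P4: not dominated (best memory).
P5: not dominated (best network).
P6: not dominated (best price).
P7: dominated by P3 (price 22.83≤55.59, network 24≥23, memory 151≥87).

P3, P4, P5, P6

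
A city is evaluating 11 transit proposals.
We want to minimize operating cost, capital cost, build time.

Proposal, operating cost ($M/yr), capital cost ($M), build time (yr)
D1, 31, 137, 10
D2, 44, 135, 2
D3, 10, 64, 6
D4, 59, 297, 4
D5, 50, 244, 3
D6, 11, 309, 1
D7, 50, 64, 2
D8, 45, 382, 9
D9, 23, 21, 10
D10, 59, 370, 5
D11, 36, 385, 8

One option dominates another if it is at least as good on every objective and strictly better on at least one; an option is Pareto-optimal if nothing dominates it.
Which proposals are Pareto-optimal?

D2, D3, D6, D7, D9

D1: dominated by D3 (operating cost 10≤31, capital cost 64≤137, build time 6≤10).
D2: not dominated.
D3: not dominated (best operating cost).
D4: dominated by D2 (operating cost 44≤59, capital cost 135≤297, build time 2≤4).
D5: dominated by D2 (operating cost 44≤50, capital cost 135≤244, build time 2≤3).
D6: not dominated (best build time).
D7: not dominated.
D8: dominated by D2 (operating cost 44≤45, capital cost 135≤382, build time 2≤9).
D9: not dominated (best capital cost).
D10: dominated by D2 (operating cost 44≤59, capital cost 135≤370, build time 2≤5).
D11: dominated by D3 (operating cost 10≤36, capital cost 64≤385, build time 6≤8).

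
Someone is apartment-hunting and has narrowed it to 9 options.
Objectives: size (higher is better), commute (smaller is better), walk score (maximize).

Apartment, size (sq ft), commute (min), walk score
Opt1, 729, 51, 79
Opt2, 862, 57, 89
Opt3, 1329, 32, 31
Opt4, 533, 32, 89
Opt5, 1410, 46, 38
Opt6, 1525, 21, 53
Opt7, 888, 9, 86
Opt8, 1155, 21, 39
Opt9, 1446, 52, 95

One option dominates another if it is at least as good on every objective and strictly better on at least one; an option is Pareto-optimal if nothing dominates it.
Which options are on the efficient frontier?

Opt1: dominated by Opt7 (size 888≥729, commute 9≤51, walk score 86≥79).
Opt2: dominated by Opt9 (size 1446≥862, commute 52≤57, walk score 95≥89).
Opt3: dominated by Opt6 (size 1525≥1329, commute 21≤32, walk score 53≥31).
Opt4: not dominated.
Opt5: dominated by Opt6 (size 1525≥1410, commute 21≤46, walk score 53≥38).
Opt6: not dominated (best size).
Opt7: not dominated (best commute).
Opt8: dominated by Opt6 (size 1525≥1155, commute 21≤21, walk score 53≥39).
Opt9: not dominated (best walk score).

Opt4, Opt6, Opt7, Opt9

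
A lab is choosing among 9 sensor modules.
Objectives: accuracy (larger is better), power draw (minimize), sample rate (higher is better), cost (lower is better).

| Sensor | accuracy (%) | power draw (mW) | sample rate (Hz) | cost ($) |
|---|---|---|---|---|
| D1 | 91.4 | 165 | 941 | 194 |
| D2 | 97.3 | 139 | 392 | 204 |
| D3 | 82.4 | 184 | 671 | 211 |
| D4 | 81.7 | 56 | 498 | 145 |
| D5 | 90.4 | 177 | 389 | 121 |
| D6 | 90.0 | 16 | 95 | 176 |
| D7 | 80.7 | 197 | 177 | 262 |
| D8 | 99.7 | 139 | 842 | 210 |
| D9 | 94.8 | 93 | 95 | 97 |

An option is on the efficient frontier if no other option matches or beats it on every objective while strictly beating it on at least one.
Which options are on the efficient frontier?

D1, D2, D4, D5, D6, D8, D9

D1: not dominated (best sample rate).
D2: not dominated.
D3: dominated by D1 (accuracy 91.4≥82.4, power draw 165≤184, sample rate 941≥671, cost 194≤211).
D4: not dominated.
D5: not dominated.
D6: not dominated (best power draw).
D7: dominated by D1 (accuracy 91.4≥80.7, power draw 165≤197, sample rate 941≥177, cost 194≤262).
D8: not dominated (best accuracy).
D9: not dominated (best cost).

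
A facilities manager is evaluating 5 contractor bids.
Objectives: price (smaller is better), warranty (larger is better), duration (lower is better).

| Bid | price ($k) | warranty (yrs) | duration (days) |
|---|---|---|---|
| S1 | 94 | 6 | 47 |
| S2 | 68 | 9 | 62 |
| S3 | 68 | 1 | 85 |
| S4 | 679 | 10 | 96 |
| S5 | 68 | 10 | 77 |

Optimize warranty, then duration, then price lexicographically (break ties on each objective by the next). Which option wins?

First maximize warranty: best is 10, kept {S4, S5}.
Then minimize duration: best is 77, kept {S5}.

S5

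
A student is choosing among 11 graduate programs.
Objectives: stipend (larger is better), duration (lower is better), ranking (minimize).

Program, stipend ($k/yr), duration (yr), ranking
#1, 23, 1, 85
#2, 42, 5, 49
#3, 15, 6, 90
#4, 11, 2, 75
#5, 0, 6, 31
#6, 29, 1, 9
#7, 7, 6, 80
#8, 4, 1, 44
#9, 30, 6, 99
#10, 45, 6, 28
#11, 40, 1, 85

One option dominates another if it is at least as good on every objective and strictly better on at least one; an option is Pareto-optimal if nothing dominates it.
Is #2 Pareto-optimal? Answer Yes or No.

#1: worse on stipend (23 vs 42).
#3: worse on stipend (15 vs 42).
#4: worse on stipend (11 vs 42).
#5: worse on stipend (0 vs 42).
#6: worse on stipend (29 vs 42).
#7: worse on stipend (7 vs 42).
#8: worse on stipend (4 vs 42).
#9: worse on stipend (30 vs 42).
#10: worse on duration (6 vs 5).
#11: worse on stipend (40 vs 42).
No option is at least as good as #2 on every objective and strictly better on one.

Yes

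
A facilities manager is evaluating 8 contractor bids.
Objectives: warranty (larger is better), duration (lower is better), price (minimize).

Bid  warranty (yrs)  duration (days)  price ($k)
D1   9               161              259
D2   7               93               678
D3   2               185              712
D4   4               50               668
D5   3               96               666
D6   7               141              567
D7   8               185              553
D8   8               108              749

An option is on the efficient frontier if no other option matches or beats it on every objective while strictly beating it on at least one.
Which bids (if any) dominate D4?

D1: worse on duration (161 vs 50).
D2: worse on duration (93 vs 50).
D3: worse on warranty (2 vs 4).
D5: worse on warranty (3 vs 4).
D6: worse on duration (141 vs 50).
D7: worse on duration (185 vs 50).
D8: worse on duration (108 vs 50).
No option dominates D4.

none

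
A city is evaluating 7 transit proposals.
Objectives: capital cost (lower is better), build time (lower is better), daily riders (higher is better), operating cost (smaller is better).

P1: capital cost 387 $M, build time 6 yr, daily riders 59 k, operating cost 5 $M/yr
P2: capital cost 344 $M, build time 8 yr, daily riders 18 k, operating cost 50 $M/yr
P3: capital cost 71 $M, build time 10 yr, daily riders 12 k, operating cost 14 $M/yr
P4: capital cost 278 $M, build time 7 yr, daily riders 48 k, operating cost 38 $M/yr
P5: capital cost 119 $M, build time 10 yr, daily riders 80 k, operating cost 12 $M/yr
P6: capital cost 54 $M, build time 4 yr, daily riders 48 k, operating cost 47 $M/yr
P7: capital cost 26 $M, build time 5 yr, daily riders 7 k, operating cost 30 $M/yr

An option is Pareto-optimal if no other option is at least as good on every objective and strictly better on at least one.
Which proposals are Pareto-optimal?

P1: not dominated (best operating cost).
P2: dominated by P4 (capital cost 278≤344, build time 7≤8, daily riders 48≥18, operating cost 38≤50).
P3: not dominated.
P4: not dominated.
P5: not dominated (best daily riders).
P6: not dominated (best build time).
P7: not dominated (best capital cost).

P1, P3, P4, P5, P6, P7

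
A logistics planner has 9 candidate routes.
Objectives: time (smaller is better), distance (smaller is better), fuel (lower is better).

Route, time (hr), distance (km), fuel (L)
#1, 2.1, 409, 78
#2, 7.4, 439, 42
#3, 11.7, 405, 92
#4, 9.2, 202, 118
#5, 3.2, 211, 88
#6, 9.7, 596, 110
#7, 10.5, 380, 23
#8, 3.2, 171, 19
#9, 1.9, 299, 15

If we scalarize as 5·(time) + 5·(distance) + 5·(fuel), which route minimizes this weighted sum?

#8

#1: 5·2.1 + 5·409 + 5·78 = 2445.5
#2: 5·7.4 + 5·439 + 5·42 = 2442.0
#3: 5·11.7 + 5·405 + 5·92 = 2543.5
#4: 5·9.2 + 5·202 + 5·118 = 1646.0
#5: 5·3.2 + 5·211 + 5·88 = 1511.0
#6: 5·9.7 + 5·596 + 5·110 = 3578.5
#7: 5·10.5 + 5·380 + 5·23 = 2067.5
#8: 5·3.2 + 5·171 + 5·19 = 966.0
#9: 5·1.9 + 5·299 + 5·15 = 1579.5
Lowest: #8 at 966.0.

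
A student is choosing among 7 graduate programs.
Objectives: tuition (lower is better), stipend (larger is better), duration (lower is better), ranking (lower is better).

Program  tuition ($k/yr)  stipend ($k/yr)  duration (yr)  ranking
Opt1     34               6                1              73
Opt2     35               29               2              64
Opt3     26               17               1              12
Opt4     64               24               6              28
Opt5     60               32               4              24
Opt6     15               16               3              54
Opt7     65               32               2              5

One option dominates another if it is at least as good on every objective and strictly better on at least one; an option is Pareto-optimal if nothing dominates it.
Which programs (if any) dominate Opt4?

Opt5

Opt5: tuition 60≤64, stipend 32≥24, duration 4≤6, ranking 24≤28 — dominates Opt4.
Others (Opt1, Opt2, Opt3, Opt6, Opt7) are each worse than Opt4 on at least one objective.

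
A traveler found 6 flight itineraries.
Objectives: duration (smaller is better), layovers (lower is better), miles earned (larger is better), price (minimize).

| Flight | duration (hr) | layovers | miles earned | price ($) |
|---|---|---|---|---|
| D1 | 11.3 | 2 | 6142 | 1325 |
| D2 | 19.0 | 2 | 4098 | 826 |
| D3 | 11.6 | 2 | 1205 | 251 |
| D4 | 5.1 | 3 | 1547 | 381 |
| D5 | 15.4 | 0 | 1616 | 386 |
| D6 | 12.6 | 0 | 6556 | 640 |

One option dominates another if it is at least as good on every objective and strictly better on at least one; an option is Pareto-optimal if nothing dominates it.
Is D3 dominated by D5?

No

D5 vs D3: D5 is worse on duration (15.4 vs 11.6), so it does not dominate D3.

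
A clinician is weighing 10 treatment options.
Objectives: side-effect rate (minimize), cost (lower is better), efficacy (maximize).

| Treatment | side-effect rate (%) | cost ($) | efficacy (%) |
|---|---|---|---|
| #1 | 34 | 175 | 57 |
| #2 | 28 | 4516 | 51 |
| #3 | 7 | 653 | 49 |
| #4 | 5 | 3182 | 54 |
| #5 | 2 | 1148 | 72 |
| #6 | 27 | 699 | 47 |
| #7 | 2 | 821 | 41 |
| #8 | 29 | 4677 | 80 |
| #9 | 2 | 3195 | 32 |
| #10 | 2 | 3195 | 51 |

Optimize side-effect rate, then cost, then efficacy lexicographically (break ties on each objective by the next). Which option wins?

#7

First minimize side-effect rate: best is 2, kept {#5, #7, #9, #10}.
Then minimize cost: best is 821, kept {#7}.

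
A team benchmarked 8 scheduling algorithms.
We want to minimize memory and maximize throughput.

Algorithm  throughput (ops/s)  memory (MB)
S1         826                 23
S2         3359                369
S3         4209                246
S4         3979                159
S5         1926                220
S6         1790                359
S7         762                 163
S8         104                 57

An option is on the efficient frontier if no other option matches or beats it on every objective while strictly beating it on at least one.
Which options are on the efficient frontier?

S1, S3, S4

S1: not dominated (best memory).
S2: dominated by S3 (throughput 4209≥3359, memory 246≤369).
S3: not dominated (best throughput).
S4: not dominated.
S5: dominated by S4 (throughput 3979≥1926, memory 159≤220).
S6: dominated by S3 (throughput 4209≥1790, memory 246≤359).
S7: dominated by S1 (throughput 826≥762, memory 23≤163).
S8: dominated by S1 (throughput 826≥104, memory 23≤57).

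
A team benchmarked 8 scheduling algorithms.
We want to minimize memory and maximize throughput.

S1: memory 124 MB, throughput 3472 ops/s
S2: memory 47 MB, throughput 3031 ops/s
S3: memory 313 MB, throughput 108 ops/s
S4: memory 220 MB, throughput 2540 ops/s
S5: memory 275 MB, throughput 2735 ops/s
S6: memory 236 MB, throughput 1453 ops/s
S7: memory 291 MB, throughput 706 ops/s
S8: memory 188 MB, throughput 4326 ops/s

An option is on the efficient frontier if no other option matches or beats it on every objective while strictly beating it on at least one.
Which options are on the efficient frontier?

S1: not dominated.
S2: not dominated (best memory).
S3: dominated by S1 (memory 124≤313, throughput 3472≥108).
S4: dominated by S1 (memory 124≤220, throughput 3472≥2540).
S5: dominated by S1 (memory 124≤275, throughput 3472≥2735).
S6: dominated by S1 (memory 124≤236, throughput 3472≥1453).
S7: dominated by S1 (memory 124≤291, throughput 3472≥706).
S8: not dominated (best throughput).

S1, S2, S8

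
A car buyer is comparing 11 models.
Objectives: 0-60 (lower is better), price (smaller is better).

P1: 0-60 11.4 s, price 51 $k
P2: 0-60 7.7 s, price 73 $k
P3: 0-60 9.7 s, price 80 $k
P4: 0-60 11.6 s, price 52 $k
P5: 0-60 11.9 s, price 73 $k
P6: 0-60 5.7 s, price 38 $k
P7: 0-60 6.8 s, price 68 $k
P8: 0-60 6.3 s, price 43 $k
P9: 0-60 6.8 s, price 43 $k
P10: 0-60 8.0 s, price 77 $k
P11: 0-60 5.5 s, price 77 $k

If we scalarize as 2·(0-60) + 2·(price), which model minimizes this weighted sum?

P6

P1: 2·11.4 + 2·51 = 124.8
P2: 2·7.7 + 2·73 = 161.4
P3: 2·9.7 + 2·80 = 179.4
P4: 2·11.6 + 2·52 = 127.2
P5: 2·11.9 + 2·73 = 169.8
P6: 2·5.7 + 2·38 = 87.4
P7: 2·6.8 + 2·68 = 149.6
P8: 2·6.3 + 2·43 = 98.6
P9: 2·6.8 + 2·43 = 99.6
P10: 2·8.0 + 2·77 = 170.0
P11: 2·5.5 + 2·77 = 165.0
Lowest: P6 at 87.4.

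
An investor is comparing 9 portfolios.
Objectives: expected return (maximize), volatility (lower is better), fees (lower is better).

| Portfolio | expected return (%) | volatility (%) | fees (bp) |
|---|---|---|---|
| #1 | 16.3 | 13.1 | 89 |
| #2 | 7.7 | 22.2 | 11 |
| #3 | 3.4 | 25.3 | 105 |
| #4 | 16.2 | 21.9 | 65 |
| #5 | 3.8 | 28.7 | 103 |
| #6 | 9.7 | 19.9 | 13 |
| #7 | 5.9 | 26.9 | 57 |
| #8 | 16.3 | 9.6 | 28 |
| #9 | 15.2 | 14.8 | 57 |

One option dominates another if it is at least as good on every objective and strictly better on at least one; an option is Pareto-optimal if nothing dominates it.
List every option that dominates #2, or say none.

none

#1: worse on fees (89 vs 11).
#3: worse on expected return (3.4 vs 7.7).
#4: worse on fees (65 vs 11).
#5: worse on expected return (3.8 vs 7.7).
#6: worse on fees (13 vs 11).
#7: worse on expected return (5.9 vs 7.7).
#8: worse on fees (28 vs 11).
#9: worse on fees (57 vs 11).
No option dominates #2.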